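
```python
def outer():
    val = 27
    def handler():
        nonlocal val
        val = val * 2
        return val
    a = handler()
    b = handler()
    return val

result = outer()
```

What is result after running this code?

Step 1: val starts at 27.
Step 2: First handler(): val = 27 * 2 = 54.
Step 3: Second handler(): val = 54 * 2 = 108.
Step 4: result = 108

The answer is 108.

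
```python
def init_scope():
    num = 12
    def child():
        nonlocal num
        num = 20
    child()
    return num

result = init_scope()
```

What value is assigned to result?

Step 1: init_scope() sets num = 12.
Step 2: child() uses nonlocal to reassign num = 20.
Step 3: result = 20

The answer is 20.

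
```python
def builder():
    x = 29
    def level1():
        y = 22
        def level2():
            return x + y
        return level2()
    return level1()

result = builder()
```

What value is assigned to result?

Step 1: x = 29 in builder. y = 22 in level1.
Step 2: level2() reads x = 29 and y = 22 from enclosing scopes.
Step 3: result = 29 + 22 = 51

The answer is 51.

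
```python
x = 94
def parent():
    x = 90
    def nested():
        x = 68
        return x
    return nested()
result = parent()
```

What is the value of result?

Step 1: Three scopes define x: global (94), parent (90), nested (68).
Step 2: nested() has its own local x = 68, which shadows both enclosing and global.
Step 3: result = 68 (local wins in LEGB)

The answer is 68.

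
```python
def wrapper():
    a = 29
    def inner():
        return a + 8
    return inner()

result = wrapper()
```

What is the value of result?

Step 1: wrapper() defines a = 29.
Step 2: inner() reads a = 29 from enclosing scope, returns 29 + 8 = 37.
Step 3: result = 37

The answer is 37.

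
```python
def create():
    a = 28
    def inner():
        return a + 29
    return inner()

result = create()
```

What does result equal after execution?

Step 1: create() defines a = 28.
Step 2: inner() reads a = 28 from enclosing scope, returns 28 + 29 = 57.
Step 3: result = 57

The answer is 57.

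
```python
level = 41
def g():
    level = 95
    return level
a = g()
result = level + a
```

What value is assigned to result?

Step 1: Global level = 41. g() returns local level = 95.
Step 2: a = 95. Global level still = 41.
Step 3: result = 41 + 95 = 136

The answer is 136.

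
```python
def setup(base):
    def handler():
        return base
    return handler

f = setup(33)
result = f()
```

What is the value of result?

Step 1: setup(33) creates closure capturing base = 33.
Step 2: f() returns the captured base = 33.
Step 3: result = 33

The answer is 33.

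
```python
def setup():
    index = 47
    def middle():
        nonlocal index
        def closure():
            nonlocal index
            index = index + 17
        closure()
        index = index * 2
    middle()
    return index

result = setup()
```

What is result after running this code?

Step 1: index = 47.
Step 2: closure() adds 17: index = 47 + 17 = 64.
Step 3: middle() doubles: index = 64 * 2 = 128.
Step 4: result = 128

The answer is 128.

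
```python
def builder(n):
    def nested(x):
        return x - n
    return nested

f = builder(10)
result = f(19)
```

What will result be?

Step 1: builder(10) creates a closure capturing n = 10.
Step 2: f(19) computes 19 - 10 = 9.
Step 3: result = 9

The answer is 9.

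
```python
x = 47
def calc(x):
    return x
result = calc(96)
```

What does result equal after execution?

Step 1: Global x = 47.
Step 2: calc(96) takes parameter x = 96, which shadows the global.
Step 3: result = 96

The answer is 96.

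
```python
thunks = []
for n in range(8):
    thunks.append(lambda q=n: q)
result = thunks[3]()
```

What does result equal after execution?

Step 1: Default argument q=n captures n's value at each iteration.
Step 2: thunks[3] captured q = 3 when n was 3.
Step 3: result = 3

The answer is 3.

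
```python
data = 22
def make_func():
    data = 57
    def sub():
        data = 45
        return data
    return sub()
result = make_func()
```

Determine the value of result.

Step 1: Three scopes define data: global (22), make_func (57), sub (45).
Step 2: sub() has its own local data = 45, which shadows both enclosing and global.
Step 3: result = 45 (local wins in LEGB)

The answer is 45.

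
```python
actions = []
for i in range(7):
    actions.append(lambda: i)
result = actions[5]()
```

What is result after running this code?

Step 1: The loop creates 7 lambdas, all referencing the same variable i.
Step 2: After the loop, i = 6 (final value).
Step 3: actions[5]() looks up i at call time and finds 6. This is the late binding gotcha. result = 6

The answer is 6.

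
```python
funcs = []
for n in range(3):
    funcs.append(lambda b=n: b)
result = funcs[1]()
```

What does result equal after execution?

Step 1: Default argument b=n captures n's value at each iteration.
Step 2: funcs[1] captured b = 1 when n was 1.
Step 3: result = 1

The answer is 1.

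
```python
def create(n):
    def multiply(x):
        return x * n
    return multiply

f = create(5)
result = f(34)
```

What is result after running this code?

Step 1: create(5) returns multiply closure with n = 5.
Step 2: f(34) computes 34 * 5 = 170.
Step 3: result = 170

The answer is 170.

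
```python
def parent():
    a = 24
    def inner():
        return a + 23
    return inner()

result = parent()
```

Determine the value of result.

Step 1: parent() defines a = 24.
Step 2: inner() reads a = 24 from enclosing scope, returns 24 + 23 = 47.
Step 3: result = 47

The answer is 47.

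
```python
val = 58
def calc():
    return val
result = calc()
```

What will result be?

Step 1: val = 58 is defined in the global scope.
Step 2: calc() looks up val. No local val exists, so Python checks the global scope via LEGB rule and finds val = 58.
Step 3: result = 58

The answer is 58.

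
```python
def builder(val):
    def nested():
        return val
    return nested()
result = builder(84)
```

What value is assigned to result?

Step 1: builder(84) binds parameter val = 84.
Step 2: nested() looks up val in enclosing scope and finds the parameter val = 84.
Step 3: result = 84

The answer is 84.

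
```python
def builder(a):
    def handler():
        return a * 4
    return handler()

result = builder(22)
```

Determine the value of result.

Step 1: builder(22) binds parameter a = 22.
Step 2: handler() accesses a = 22 from enclosing scope.
Step 3: result = 22 * 4 = 88

The answer is 88.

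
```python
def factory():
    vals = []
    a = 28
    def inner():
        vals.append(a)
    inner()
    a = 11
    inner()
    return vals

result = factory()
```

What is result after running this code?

Step 1: a = 28. inner() appends current a to vals.
Step 2: First inner(): appends 28. Then a = 11.
Step 3: Second inner(): appends 11 (closure sees updated a). result = [28, 11]

The answer is [28, 11].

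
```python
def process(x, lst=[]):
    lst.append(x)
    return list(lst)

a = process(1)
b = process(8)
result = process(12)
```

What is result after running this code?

Step 1: Default list is shared. list() creates copies for return values.
Step 2: Internal list grows: [1] -> [1, 8] -> [1, 8, 12].
Step 3: result = [1, 8, 12]

The answer is [1, 8, 12].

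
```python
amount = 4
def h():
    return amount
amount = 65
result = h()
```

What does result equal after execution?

Step 1: amount is first set to 4, then reassigned to 65.
Step 2: h() is called after the reassignment, so it looks up the current global amount = 65.
Step 3: result = 65

The answer is 65.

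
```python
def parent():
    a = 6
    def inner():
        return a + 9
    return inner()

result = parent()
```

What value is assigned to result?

Step 1: parent() defines a = 6.
Step 2: inner() reads a = 6 from enclosing scope, returns 6 + 9 = 15.
Step 3: result = 15

The answer is 15.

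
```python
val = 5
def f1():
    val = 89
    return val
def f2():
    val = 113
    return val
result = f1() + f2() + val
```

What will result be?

Step 1: Each function shadows global val with its own local.
Step 2: f1() returns 89, f2() returns 113.
Step 3: Global val = 5 is unchanged. result = 89 + 113 + 5 = 207

The answer is 207.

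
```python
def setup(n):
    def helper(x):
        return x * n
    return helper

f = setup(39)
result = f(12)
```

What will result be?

Step 1: setup(39) creates a closure capturing n = 39.
Step 2: f(12) computes 12 * 39 = 468.
Step 3: result = 468

The answer is 468.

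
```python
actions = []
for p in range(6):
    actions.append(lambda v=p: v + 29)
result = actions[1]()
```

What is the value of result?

Step 1: Default argument v=p captures p's value at definition time.
Step 2: actions[1] was defined when p = 1, so v defaults to 1.
Step 3: result = 1 + 29 = 30 (default arg fixes the late binding issue)

The answer is 30.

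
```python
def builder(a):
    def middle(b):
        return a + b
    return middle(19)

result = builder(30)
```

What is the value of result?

Step 1: builder(30) passes a = 30.
Step 2: middle(19) has b = 19, reads a = 30 from enclosing.
Step 3: result = 30 + 19 = 49

The answer is 49.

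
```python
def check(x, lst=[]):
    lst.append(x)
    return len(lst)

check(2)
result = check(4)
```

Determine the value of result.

Step 1: Mutable default list persists between calls.
Step 2: First call: lst = [2], len = 1. Second call: lst = [2, 4], len = 2.
Step 3: result = 2

The answer is 2.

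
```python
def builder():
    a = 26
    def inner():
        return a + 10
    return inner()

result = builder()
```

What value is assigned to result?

Step 1: builder() defines a = 26.
Step 2: inner() reads a = 26 from enclosing scope, returns 26 + 10 = 36.
Step 3: result = 36

The answer is 36.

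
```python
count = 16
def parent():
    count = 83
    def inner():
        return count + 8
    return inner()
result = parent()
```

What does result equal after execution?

Step 1: parent() shadows global count with count = 83.
Step 2: inner() finds count = 83 in enclosing scope, computes 83 + 8 = 91.
Step 3: result = 91

The answer is 91.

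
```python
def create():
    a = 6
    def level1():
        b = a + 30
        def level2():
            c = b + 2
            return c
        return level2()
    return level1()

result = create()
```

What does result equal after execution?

Step 1: a = 6. b = a + 30 = 36.
Step 2: c = b + 2 = 36 + 2 = 38.
Step 3: result = 38

The answer is 38.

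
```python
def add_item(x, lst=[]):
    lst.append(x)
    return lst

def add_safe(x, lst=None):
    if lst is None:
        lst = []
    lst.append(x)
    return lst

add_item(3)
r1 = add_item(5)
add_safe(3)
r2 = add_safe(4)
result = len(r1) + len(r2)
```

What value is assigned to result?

Step 1: add_item shares mutable default: after 2 calls, lst = [3, 5], len = 2.
Step 2: add_safe creates fresh list each time: r2 = [4], len = 1.
Step 3: result = 2 + 1 = 3

The answer is 3.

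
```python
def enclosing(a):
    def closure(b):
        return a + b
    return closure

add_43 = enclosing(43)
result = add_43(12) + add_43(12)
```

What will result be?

Step 1: add_43 captures a = 43.
Step 2: add_43(12) = 43 + 12 = 55, called twice.
Step 3: result = 55 + 55 = 110

The answer is 110.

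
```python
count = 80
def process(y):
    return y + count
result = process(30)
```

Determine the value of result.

Step 1: count = 80 is defined globally.
Step 2: process(30) uses parameter y = 30 and looks up count from global scope = 80.
Step 3: result = 30 + 80 = 110

The answer is 110.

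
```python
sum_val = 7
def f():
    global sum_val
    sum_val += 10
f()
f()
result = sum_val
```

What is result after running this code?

Step 1: sum_val = 7.
Step 2: First f(): sum_val = 7 + 10 = 17.
Step 3: Second f(): sum_val = 17 + 10 = 27. result = 27

The answer is 27.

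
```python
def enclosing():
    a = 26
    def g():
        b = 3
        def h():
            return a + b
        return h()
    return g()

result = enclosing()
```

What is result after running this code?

Step 1: enclosing() defines a = 26. g() defines b = 3.
Step 2: h() accesses both from enclosing scopes: a = 26, b = 3.
Step 3: result = 26 + 3 = 29

The answer is 29.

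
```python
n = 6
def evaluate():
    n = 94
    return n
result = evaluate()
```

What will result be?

Step 1: Global n = 6.
Step 2: evaluate() creates local n = 94, shadowing the global.
Step 3: Returns local n = 94. result = 94

The answer is 94.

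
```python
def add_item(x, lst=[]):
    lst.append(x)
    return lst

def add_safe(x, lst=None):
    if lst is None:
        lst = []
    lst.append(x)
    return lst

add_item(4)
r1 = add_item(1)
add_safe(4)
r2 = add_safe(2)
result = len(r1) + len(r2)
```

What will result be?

Step 1: add_item shares mutable default: after 2 calls, lst = [4, 1], len = 2.
Step 2: add_safe creates fresh list each time: r2 = [2], len = 1.
Step 3: result = 2 + 1 = 3

The answer is 3.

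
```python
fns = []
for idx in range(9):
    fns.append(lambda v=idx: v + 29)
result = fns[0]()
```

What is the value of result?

Step 1: Default argument v=idx captures idx's value at definition time.
Step 2: fns[0] was defined when idx = 0, so v defaults to 0.
Step 3: result = 0 + 29 = 29 (default arg fixes the late binding issue)

The answer is 29.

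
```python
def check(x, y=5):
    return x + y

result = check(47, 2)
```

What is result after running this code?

Step 1: check(47, 2) overrides default y with 2.
Step 2: Returns 47 + 2 = 49.
Step 3: result = 49

The answer is 49.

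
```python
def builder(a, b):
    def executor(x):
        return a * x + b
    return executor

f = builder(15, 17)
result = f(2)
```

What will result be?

Step 1: builder(15, 17) captures a = 15, b = 17.
Step 2: f(2) computes 15 * 2 + 17 = 47.
Step 3: result = 47

The answer is 47.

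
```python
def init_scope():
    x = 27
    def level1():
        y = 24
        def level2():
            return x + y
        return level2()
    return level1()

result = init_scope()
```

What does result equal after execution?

Step 1: x = 27 in init_scope. y = 24 in level1.
Step 2: level2() reads x = 27 and y = 24 from enclosing scopes.
Step 3: result = 27 + 24 = 51

The answer is 51.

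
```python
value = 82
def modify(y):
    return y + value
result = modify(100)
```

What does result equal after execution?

Step 1: value = 82 is defined globally.
Step 2: modify(100) uses parameter y = 100 and looks up value from global scope = 82.
Step 3: result = 100 + 82 = 182

The answer is 182.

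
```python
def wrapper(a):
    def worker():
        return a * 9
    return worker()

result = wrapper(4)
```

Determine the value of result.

Step 1: wrapper(4) binds parameter a = 4.
Step 2: worker() accesses a = 4 from enclosing scope.
Step 3: result = 4 * 9 = 36

The answer is 36.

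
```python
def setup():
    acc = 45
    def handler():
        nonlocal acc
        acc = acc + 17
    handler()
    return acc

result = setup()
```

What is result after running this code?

Step 1: setup() sets acc = 45.
Step 2: handler() uses nonlocal to modify acc in setup's scope: acc = 45 + 17 = 62.
Step 3: setup() returns the modified acc = 62

The answer is 62.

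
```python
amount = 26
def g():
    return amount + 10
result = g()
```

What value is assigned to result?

Step 1: amount = 26 is defined globally.
Step 2: g() looks up amount from global scope = 26, then computes 26 + 10 = 36.
Step 3: result = 36

The answer is 36.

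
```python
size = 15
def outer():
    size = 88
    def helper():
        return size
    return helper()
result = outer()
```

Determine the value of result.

Step 1: size = 15 globally, but outer() defines size = 88 locally.
Step 2: helper() looks up size. Not in local scope, so checks enclosing scope (outer) and finds size = 88.
Step 3: result = 88

The answer is 88.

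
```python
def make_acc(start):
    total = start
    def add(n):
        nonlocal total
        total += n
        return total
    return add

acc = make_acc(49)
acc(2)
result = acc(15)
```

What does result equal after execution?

Step 1: make_acc(49) creates closure with total = 49.
Step 2: First acc(2): total = 49 + 2 = 51.
Step 3: Second acc(15): total = 51 + 15 = 66. result = 66

The answer is 66.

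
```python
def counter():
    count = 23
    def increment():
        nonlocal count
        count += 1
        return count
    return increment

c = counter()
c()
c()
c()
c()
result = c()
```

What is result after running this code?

Step 1: counter() creates closure with count = 23.
Step 2: Each c() call increments count via nonlocal. After 5 calls: 23 + 5 = 28.
Step 3: result = 28

The answer is 28.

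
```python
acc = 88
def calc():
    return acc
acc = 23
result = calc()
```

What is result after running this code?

Step 1: acc is first set to 88, then reassigned to 23.
Step 2: calc() is called after the reassignment, so it looks up the current global acc = 23.
Step 3: result = 23

The answer is 23.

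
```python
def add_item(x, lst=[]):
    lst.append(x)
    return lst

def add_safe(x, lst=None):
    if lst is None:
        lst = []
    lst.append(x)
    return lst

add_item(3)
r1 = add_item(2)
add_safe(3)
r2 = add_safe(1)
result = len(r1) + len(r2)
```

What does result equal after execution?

Step 1: add_item shares mutable default: after 2 calls, lst = [3, 2], len = 2.
Step 2: add_safe creates fresh list each time: r2 = [1], len = 1.
Step 3: result = 2 + 1 = 3

The answer is 3.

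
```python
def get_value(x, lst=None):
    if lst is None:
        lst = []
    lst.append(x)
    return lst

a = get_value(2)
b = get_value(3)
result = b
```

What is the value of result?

Step 1: None default with guard creates a NEW list each call.
Step 2: a = [2] (fresh list). b = [3] (another fresh list).
Step 3: result = [3] (this is the fix for mutable default)

The answer is [3].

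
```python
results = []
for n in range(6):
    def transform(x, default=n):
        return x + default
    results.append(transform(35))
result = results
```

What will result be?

Step 1: Default argument default=n is evaluated at function definition time.
Step 2: Each iteration creates transform with default = current n value.
Step 3: transform(35) returns 35 + default. results = [35, 36, 37, 38, 39, 40]

The answer is [35, 36, 37, 38, 39, 40].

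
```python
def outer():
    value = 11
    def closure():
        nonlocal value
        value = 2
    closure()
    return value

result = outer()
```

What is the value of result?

Step 1: outer() sets value = 11.
Step 2: closure() uses nonlocal to reassign value = 2.
Step 3: result = 2

The answer is 2.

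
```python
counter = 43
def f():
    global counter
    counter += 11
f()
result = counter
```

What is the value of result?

Step 1: counter = 43 globally.
Step 2: f() modifies global counter: counter += 11 = 54.
Step 3: result = 54

The answer is 54.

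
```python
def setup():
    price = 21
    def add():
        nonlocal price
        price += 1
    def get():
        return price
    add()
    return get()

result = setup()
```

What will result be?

Step 1: price = 21. add() modifies it via nonlocal, get() reads it.
Step 2: add() makes price = 21 + 1 = 22.
Step 3: get() returns 22. result = 22

The answer is 22.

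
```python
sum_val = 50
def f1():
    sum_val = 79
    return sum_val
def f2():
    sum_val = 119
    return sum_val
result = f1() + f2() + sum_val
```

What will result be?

Step 1: Each function shadows global sum_val with its own local.
Step 2: f1() returns 79, f2() returns 119.
Step 3: Global sum_val = 50 is unchanged. result = 79 + 119 + 50 = 248

The answer is 248.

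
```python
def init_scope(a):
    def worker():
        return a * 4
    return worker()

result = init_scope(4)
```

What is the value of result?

Step 1: init_scope(4) binds parameter a = 4.
Step 2: worker() accesses a = 4 from enclosing scope.
Step 3: result = 4 * 4 = 16

The answer is 16.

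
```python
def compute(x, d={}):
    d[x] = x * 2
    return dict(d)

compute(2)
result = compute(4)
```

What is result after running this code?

Step 1: Mutable default dict is shared across calls.
Step 2: First call adds 2: 4. Second call adds 4: 8.
Step 3: result = {2: 4, 4: 8}

The answer is {2: 4, 4: 8}.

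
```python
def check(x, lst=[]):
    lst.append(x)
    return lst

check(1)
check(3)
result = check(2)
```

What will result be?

Step 1: Mutable default argument gotcha! The list [] is created once.
Step 2: Each call appends to the SAME list: [1], [1, 3], [1, 3, 2].
Step 3: result = [1, 3, 2]

The answer is [1, 3, 2].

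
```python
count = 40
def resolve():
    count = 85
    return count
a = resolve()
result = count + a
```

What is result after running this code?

Step 1: Global count = 40. resolve() returns local count = 85.
Step 2: a = 85. Global count still = 40.
Step 3: result = 40 + 85 = 125

The answer is 125.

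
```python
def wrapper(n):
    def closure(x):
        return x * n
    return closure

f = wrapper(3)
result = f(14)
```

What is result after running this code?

Step 1: wrapper(3) creates a closure capturing n = 3.
Step 2: f(14) computes 14 * 3 = 42.
Step 3: result = 42

The answer is 42.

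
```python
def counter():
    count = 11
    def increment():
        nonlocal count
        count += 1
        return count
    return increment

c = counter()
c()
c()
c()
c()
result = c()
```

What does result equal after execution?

Step 1: counter() creates closure with count = 11.
Step 2: Each c() call increments count via nonlocal. After 5 calls: 11 + 5 = 16.
Step 3: result = 16

The answer is 16.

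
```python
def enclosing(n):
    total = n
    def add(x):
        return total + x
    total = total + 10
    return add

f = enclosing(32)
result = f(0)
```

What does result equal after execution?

Step 1: enclosing(32) sets total = 32, then total = 32 + 10 = 42.
Step 2: Closures capture by reference, so add sees total = 42.
Step 3: f(0) returns 42 + 0 = 42

The answer is 42.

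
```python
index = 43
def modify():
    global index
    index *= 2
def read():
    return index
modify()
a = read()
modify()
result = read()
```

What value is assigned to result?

Step 1: index = 43.
Step 2: First modify(): index = 43 * 2 = 86.
Step 3: Second modify(): index = 86 * 2 = 172.
Step 4: read() returns 172

The answer is 172.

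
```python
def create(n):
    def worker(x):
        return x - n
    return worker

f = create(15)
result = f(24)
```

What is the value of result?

Step 1: create(15) creates a closure capturing n = 15.
Step 2: f(24) computes 24 - 15 = 9.
Step 3: result = 9

The answer is 9.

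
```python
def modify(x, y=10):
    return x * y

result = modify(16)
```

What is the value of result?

Step 1: modify(16) uses default y = 10.
Step 2: Returns 16 * 10 = 160.
Step 3: result = 160

The answer is 160.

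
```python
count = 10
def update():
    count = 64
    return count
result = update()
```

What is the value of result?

Step 1: Global count = 10.
Step 2: update() creates local count = 64, shadowing the global.
Step 3: Returns local count = 64. result = 64

The answer is 64.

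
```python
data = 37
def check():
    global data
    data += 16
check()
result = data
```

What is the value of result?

Step 1: data = 37 globally.
Step 2: check() modifies global data: data += 16 = 53.
Step 3: result = 53

The answer is 53.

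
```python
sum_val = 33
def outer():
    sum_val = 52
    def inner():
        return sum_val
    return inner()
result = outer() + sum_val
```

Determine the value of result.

Step 1: Global sum_val = 33. outer() shadows with sum_val = 52.
Step 2: inner() returns enclosing sum_val = 52. outer() = 52.
Step 3: result = 52 + global sum_val (33) = 85

The answer is 85.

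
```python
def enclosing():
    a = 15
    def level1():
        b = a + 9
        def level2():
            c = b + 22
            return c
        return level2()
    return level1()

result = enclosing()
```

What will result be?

Step 1: a = 15. b = a + 9 = 24.
Step 2: c = b + 22 = 24 + 22 = 46.
Step 3: result = 46

The answer is 46.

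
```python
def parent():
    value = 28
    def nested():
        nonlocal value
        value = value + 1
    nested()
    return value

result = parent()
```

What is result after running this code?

Step 1: parent() sets value = 28.
Step 2: nested() uses nonlocal to modify value in parent's scope: value = 28 + 1 = 29.
Step 3: parent() returns the modified value = 29

The answer is 29.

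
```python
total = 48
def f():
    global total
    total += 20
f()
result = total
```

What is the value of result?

Step 1: total = 48 globally.
Step 2: f() modifies global total: total += 20 = 68.
Step 3: result = 68

The answer is 68.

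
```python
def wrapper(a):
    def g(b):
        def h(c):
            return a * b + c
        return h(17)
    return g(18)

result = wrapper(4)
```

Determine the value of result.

Step 1: a = 4, b = 18, c = 17.
Step 2: h() computes a * b + c = 4 * 18 + 17 = 89.
Step 3: result = 89

The answer is 89.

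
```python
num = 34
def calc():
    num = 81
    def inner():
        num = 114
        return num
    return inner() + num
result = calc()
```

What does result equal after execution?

Step 1: calc() has local num = 81. inner() has local num = 114.
Step 2: inner() returns its local num = 114.
Step 3: calc() returns 114 + its own num (81) = 195

The answer is 195.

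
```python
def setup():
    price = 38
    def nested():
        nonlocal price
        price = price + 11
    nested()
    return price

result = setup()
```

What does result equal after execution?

Step 1: setup() sets price = 38.
Step 2: nested() uses nonlocal to modify price in setup's scope: price = 38 + 11 = 49.
Step 3: setup() returns the modified price = 49

The answer is 49.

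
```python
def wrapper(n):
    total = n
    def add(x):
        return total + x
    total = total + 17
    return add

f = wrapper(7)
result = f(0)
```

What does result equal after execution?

Step 1: wrapper(7) sets total = 7, then total = 7 + 17 = 24.
Step 2: Closures capture by reference, so add sees total = 24.
Step 3: f(0) returns 24 + 0 = 24

The answer is 24.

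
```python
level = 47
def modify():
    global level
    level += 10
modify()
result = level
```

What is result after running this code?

Step 1: level = 47 globally.
Step 2: modify() modifies global level: level += 10 = 57.
Step 3: result = 57

The answer is 57.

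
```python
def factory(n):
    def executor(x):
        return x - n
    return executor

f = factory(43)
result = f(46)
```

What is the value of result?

Step 1: factory(43) creates a closure capturing n = 43.
Step 2: f(46) computes 46 - 43 = 3.
Step 3: result = 3

The answer is 3.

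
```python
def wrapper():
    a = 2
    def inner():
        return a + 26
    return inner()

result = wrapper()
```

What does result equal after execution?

Step 1: wrapper() defines a = 2.
Step 2: inner() reads a = 2 from enclosing scope, returns 2 + 26 = 28.
Step 3: result = 28

The answer is 28.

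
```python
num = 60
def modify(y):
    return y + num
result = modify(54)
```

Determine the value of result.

Step 1: num = 60 is defined globally.
Step 2: modify(54) uses parameter y = 54 and looks up num from global scope = 60.
Step 3: result = 54 + 60 = 114

The answer is 114.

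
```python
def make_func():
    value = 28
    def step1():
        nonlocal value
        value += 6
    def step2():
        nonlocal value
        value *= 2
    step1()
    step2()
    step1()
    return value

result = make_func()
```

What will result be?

Step 1: value = 28.
Step 2: step1(): value = 28 + 6 = 34.
Step 3: step2(): value = 34 * 2 = 68.
Step 4: step1(): value = 68 + 6 = 74. result = 74

The answer is 74.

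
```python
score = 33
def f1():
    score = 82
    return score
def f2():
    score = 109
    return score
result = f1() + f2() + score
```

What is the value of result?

Step 1: Each function shadows global score with its own local.
Step 2: f1() returns 82, f2() returns 109.
Step 3: Global score = 33 is unchanged. result = 82 + 109 + 33 = 224

The answer is 224.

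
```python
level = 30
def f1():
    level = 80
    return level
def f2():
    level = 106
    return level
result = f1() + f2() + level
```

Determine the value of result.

Step 1: Each function shadows global level with its own local.
Step 2: f1() returns 80, f2() returns 106.
Step 3: Global level = 30 is unchanged. result = 80 + 106 + 30 = 216

The answer is 216.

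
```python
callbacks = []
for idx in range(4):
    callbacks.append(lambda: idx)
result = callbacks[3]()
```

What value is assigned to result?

Step 1: The loop creates 4 lambdas, all referencing the same variable idx.
Step 2: After the loop, idx = 3 (final value).
Step 3: callbacks[3]() looks up idx at call time and finds 3. This is the late binding gotcha. result = 3

The answer is 3.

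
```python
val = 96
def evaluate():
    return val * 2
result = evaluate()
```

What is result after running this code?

Step 1: val = 96 is defined globally.
Step 2: evaluate() looks up val from global scope = 96, then computes 96 * 2 = 192.
Step 3: result = 192

The answer is 192.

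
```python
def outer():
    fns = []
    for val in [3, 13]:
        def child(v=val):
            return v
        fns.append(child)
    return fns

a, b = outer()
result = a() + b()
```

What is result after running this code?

Step 1: Default argument v=val captures val at each iteration.
Step 2: a() returns 3 (captured at first iteration), b() returns 13 (captured at second).
Step 3: result = 3 + 13 = 16

The answer is 16.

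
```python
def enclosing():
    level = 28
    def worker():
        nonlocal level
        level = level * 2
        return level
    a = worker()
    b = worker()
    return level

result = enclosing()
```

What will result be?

Step 1: level starts at 28.
Step 2: First worker(): level = 28 * 2 = 56.
Step 3: Second worker(): level = 56 * 2 = 112.
Step 4: result = 112

The answer is 112.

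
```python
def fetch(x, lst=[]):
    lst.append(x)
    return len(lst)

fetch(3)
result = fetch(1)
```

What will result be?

Step 1: Mutable default list persists between calls.
Step 2: First call: lst = [3], len = 1. Second call: lst = [3, 1], len = 2.
Step 3: result = 2

The answer is 2.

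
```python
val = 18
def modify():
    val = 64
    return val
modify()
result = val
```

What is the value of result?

Step 1: Global val = 18.
Step 2: modify() creates local val = 64 (shadow, not modification).
Step 3: After modify() returns, global val is unchanged. result = 18

The answer is 18.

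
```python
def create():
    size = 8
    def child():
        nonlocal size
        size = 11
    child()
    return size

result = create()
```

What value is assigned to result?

Step 1: create() sets size = 8.
Step 2: child() uses nonlocal to reassign size = 11.
Step 3: result = 11

The answer is 11.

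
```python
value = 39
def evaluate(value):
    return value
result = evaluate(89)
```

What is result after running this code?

Step 1: Global value = 39.
Step 2: evaluate(89) takes parameter value = 89, which shadows the global.
Step 3: result = 89

The answer is 89.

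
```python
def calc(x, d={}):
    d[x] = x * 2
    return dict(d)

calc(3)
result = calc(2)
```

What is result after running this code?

Step 1: Mutable default dict is shared across calls.
Step 2: First call adds 3: 6. Second call adds 2: 4.
Step 3: result = {3: 6, 2: 4}

The answer is {3: 6, 2: 4}.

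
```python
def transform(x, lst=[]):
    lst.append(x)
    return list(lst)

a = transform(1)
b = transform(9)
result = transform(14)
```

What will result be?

Step 1: Default list is shared. list() creates copies for return values.
Step 2: Internal list grows: [1] -> [1, 9] -> [1, 9, 14].
Step 3: result = [1, 9, 14]

The answer is [1, 9, 14].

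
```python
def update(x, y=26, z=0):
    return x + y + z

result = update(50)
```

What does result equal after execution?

Step 1: update(50) uses defaults y = 26, z = 0.
Step 2: Returns 50 + 26 + 0 = 76.
Step 3: result = 76

The answer is 76.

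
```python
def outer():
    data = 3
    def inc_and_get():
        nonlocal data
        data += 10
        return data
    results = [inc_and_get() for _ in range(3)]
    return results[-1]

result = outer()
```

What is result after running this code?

Step 1: data = 3.
Step 2: Three calls to inc_and_get(), each adding 10.
Step 3: Last value = 3 + 10 * 3 = 33

The answer is 33.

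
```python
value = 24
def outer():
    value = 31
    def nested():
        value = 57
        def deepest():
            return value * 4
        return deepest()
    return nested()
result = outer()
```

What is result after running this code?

Step 1: deepest() looks up value through LEGB: not local, finds value = 57 in enclosing nested().
Step 2: Returns 57 * 4 = 228.
Step 3: result = 228

The answer is 228.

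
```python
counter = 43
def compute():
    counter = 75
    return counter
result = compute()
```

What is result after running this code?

Step 1: Global counter = 43.
Step 2: compute() creates local counter = 75, shadowing the global.
Step 3: Returns local counter = 75. result = 75

The answer is 75.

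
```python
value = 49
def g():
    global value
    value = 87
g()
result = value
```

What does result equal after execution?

Step 1: value = 49 globally.
Step 2: g() declares global value and sets it to 87.
Step 3: After g(), global value = 87. result = 87

The answer is 87.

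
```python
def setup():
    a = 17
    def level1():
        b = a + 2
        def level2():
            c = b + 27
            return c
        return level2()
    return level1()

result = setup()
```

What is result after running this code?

Step 1: a = 17. b = a + 2 = 19.
Step 2: c = b + 27 = 19 + 27 = 46.
Step 3: result = 46

The answer is 46.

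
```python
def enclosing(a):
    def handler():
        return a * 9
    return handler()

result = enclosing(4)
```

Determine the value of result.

Step 1: enclosing(4) binds parameter a = 4.
Step 2: handler() accesses a = 4 from enclosing scope.
Step 3: result = 4 * 9 = 36

The answer is 36.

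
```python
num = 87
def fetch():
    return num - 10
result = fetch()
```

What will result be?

Step 1: num = 87 is defined globally.
Step 2: fetch() looks up num from global scope = 87, then computes 87 - 10 = 77.
Step 3: result = 77

The answer is 77.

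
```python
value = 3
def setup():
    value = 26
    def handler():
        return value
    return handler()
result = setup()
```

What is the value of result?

Step 1: value = 3 globally, but setup() defines value = 26 locally.
Step 2: handler() looks up value. Not in local scope, so checks enclosing scope (setup) and finds value = 26.
Step 3: result = 26

The answer is 26.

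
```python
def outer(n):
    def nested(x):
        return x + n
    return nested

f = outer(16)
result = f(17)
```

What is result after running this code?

Step 1: outer(16) creates a closure that captures n = 16.
Step 2: f(17) calls the closure with x = 17, returning 17 + 16 = 33.
Step 3: result = 33

The answer is 33.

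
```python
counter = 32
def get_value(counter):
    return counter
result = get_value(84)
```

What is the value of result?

Step 1: Global counter = 32.
Step 2: get_value(84) takes parameter counter = 84, which shadows the global.
Step 3: result = 84

The answer is 84.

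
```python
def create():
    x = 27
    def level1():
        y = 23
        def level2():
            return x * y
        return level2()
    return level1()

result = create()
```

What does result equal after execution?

Step 1: x = 27 in create. y = 23 in level1.
Step 2: level2() reads x = 27 and y = 23 from enclosing scopes.
Step 3: result = 27 * 23 = 621

The answer is 621.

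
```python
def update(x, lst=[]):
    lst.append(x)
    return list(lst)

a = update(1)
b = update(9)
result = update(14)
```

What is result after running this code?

Step 1: Default list is shared. list() creates copies for return values.
Step 2: Internal list grows: [1] -> [1, 9] -> [1, 9, 14].
Step 3: result = [1, 9, 14]

The answer is [1, 9, 14].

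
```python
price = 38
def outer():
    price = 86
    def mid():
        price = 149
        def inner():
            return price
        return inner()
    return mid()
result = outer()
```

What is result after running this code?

Step 1: Three levels of shadowing: global 38, outer 86, mid 149.
Step 2: inner() finds price = 149 in enclosing mid() scope.
Step 3: result = 149

The answer is 149.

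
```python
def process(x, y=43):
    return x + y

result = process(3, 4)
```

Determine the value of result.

Step 1: process(3, 4) overrides default y with 4.
Step 2: Returns 3 + 4 = 7.
Step 3: result = 7

The answer is 7.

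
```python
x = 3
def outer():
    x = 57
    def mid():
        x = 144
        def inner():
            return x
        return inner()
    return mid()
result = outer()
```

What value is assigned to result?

Step 1: Three levels of shadowing: global 3, outer 57, mid 144.
Step 2: inner() finds x = 144 in enclosing mid() scope.
Step 3: result = 144

The answer is 144.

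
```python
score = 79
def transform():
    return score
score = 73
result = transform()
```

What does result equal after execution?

Step 1: score is first set to 79, then reassigned to 73.
Step 2: transform() is called after the reassignment, so it looks up the current global score = 73.
Step 3: result = 73

The answer is 73.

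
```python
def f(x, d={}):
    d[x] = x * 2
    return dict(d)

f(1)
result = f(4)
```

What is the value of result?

Step 1: Mutable default dict is shared across calls.
Step 2: First call adds 1: 2. Second call adds 4: 8.
Step 3: result = {1: 2, 4: 8}

The answer is {1: 2, 4: 8}.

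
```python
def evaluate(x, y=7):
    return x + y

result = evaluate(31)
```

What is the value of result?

Step 1: evaluate(31) uses default y = 7.
Step 2: Returns 31 + 7 = 38.
Step 3: result = 38

The answer is 38.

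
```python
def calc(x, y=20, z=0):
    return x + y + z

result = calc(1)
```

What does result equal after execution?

Step 1: calc(1) uses defaults y = 20, z = 0.
Step 2: Returns 1 + 20 + 0 = 21.
Step 3: result = 21

The answer is 21.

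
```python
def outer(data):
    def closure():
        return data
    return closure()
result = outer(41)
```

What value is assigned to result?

Step 1: outer(41) binds parameter data = 41.
Step 2: closure() looks up data in enclosing scope and finds the parameter data = 41.
Step 3: result = 41

The answer is 41.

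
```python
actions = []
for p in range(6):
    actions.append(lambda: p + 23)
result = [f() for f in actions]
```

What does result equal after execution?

Step 1: All lambdas capture p by reference. After the loop, p = 5.
Step 2: Each call returns 5 + 23 = 28.
Step 3: result = [28, 28, 28, 28, 28, 28]

The answer is [28, 28, 28, 28, 28, 28].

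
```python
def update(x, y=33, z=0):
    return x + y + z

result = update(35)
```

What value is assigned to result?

Step 1: update(35) uses defaults y = 33, z = 0.
Step 2: Returns 35 + 33 + 0 = 68.
Step 3: result = 68

The answer is 68.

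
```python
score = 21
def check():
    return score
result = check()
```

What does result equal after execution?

Step 1: score = 21 is defined in the global scope.
Step 2: check() looks up score. No local score exists, so Python checks the global scope via LEGB rule and finds score = 21.
Step 3: result = 21

The answer is 21.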